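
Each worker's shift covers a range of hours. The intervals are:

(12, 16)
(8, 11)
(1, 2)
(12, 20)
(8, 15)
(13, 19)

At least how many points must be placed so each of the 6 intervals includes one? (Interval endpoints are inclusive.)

By right end: [1,2]  [8,11]  [8,15]  [12,16]  [13,19]  [12,20]
[1,2] uncovered → point at 2; [8,11] uncovered → point at 11; [12,16] uncovered → point at 16.
Points: 2, 11, 16 (3 total).

3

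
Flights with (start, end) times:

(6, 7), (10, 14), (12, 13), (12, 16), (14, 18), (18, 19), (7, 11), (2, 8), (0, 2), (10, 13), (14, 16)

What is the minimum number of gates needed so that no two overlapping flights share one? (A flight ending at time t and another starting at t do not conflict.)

4

The answer is the maximum number of intervals overlapping at any instant.
Events (time:±→running): 0:+→1 2:-→0 2:+→1 6:+→2 7:-→1 7:+→2 8:-→1 10:+→2 10:+→3 11:-→2 12:+→3 12:+→4 … peak 4.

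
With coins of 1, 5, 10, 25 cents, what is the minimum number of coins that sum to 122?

122 − 4×25→22 − 2×10→2 − 2×1→0
Total coins = 4 + 2 + 2 = 8

8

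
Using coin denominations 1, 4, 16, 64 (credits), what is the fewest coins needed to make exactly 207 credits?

Greedy: take as many of the largest coin as possible, then repeat with the remainder.
207 = 3×64 + 3×4 + 3×1
Total coins = 3 + 3 + 3 = 9

9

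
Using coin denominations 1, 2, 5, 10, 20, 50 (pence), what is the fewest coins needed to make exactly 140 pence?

4

Greedy: take as many of the largest coin as possible, then repeat with the remainder.
140 − 2×50→40 − 2×20→0
Total coins = 2 + 2 = 4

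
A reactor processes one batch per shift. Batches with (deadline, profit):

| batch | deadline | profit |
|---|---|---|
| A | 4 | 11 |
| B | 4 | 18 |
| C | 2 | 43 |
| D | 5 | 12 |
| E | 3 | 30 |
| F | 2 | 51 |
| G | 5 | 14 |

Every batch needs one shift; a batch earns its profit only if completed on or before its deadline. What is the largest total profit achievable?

Take jobs in profit order; each goes to the latest open slot no later than its deadline.
Profit order: F=51 C=43 E=30 B=18 G=14 D=12 A=11
Assign: F→slot 2, C→slot 1, E→slot 3, B→slot 4, G→slot 5, D skipped, A skipped.
Slots: [1:C] [2:F] [3:E] [4:B] [5:G]
Profit = 43 + 51 + 30 + 18 + 14 = 156

156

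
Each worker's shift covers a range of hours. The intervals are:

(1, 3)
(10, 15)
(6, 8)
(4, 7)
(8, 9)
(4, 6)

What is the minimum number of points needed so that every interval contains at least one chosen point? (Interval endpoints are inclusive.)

Sort by right endpoint; whenever an interval is uncovered, place a point at its right end.
By right end: [1,3]  [4,6]  [4,7]  [6,8]  [8,9]  [10,15]
[1,3] uncovered → point at 3; [4,6] uncovered → point at 6; [8,9] uncovered → point at 9; [10,15] uncovered → point at 15.
Points: 3, 6, 9, 15 (4 total).

4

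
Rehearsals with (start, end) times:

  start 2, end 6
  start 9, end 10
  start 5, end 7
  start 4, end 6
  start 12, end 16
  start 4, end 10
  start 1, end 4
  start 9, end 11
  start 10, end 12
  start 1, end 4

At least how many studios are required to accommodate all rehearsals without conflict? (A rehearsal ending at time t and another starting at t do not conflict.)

4

Count concurrent intervals with a sweep; the peak is the room count.
starts: [1, 1, 2, 4, 4, 5, 9, 9, 10, 12]
ends:   [4, 4, 6, 6, 7, 10, 10, 11, 12, 16]
s1→1 s1→2 s2→3 e4→2 e4→1 s4→2 s4→3 s5→4  — peak 4.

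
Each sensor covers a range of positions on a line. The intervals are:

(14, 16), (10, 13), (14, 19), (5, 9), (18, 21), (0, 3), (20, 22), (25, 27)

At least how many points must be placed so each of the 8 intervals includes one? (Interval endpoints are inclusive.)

6

Process intervals by earliest right end; each time one isn't hit yet, stab at its right endpoint.
Sorted: [0,3] [5,9] [10,13] [14,16] [14,19] [18,21] [20,22] [25,27]
{[0,3]} hit by 3; {[5,9]} hit by 9; {[10,13]} hit by 13; {[14,16],[14,19]} hit by 16; {[18,21],[20,22]} hit by 21; {[25,27]} hit by 27.
Points: 3, 9, 13, 16, 21, 27 (6 total).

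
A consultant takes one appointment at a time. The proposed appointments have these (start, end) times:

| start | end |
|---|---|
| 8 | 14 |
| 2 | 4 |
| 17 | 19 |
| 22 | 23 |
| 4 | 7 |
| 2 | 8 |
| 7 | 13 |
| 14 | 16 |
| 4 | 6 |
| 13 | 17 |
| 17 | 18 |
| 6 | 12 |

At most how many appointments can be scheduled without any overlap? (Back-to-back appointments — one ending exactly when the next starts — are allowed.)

6

Order by finish time; keep every interval that doesn't clash with the previous kept one.
By end time: (2,4), (4,6), (4,7), (2,8), (6,12), (7,13), (8,14), (14,16), (13,17), (17,18), (17,19), (22,23).
Pick (2,4); next start ≥ 4 → (4,6); next start ≥ 6 → (6,12); next start ≥ 12 → (14,16); next start ≥ 16 → (17,18); next start ≥ 18 → (22,23).
Selected 6 appointments.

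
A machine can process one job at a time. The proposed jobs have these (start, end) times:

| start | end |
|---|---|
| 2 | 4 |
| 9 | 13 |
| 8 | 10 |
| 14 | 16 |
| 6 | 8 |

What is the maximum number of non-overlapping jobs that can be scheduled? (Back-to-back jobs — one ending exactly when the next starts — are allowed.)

Sorted by end: (2,4)  (6,8)  (8,10)  (9,13)  (14,16)
take (2,4); take (6,8); take (8,10); take (14,16).
Selected 4 jobs.

4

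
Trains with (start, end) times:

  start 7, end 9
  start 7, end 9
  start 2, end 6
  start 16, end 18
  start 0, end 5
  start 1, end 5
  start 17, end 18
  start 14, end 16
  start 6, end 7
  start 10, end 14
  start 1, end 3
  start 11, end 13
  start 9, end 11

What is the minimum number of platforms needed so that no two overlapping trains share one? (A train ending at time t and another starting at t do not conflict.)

4

The answer is the maximum number of intervals overlapping at any instant.
starts: [0, 1, 1, 2, 6, 7, 7, 9, 10, 11, 14, 16, 17]
ends:   [3, 5, 5, 6, 7, 9, 9, 11, 13, 14, 16, 18, 18]
s0→1 s1→2 s1→3 s2→4  — peak 4.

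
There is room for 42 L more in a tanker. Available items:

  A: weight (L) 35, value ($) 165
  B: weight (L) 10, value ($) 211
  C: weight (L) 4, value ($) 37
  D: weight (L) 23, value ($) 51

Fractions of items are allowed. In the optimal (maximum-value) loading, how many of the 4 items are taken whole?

Sort by value per unit weight and fill in that order.
Order: B (211/10=21.10) > C (37/4=9.25) > A (165/35=4.71) > D (51/23=2.22)
Fill: take B (10 @ 211) → take C (4 @ 37) → take 28/35 of A → 132.00; 42/42 used.
2 item(s) taken whole; one partial (take 28/35 of A).

2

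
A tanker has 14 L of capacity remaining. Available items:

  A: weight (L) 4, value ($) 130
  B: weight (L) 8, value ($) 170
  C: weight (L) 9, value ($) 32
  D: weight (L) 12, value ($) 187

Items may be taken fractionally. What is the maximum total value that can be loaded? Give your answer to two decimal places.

331.17

Sort by value per unit weight and fill in that order.
Ratios (sorted): A 32.50, B 21.25, D 15.58, C 3.56
take A (4 @ 130); take B (8 @ 170); take 2/12 of D → 31.17. Capacity used 14/14.
Total value = 331.17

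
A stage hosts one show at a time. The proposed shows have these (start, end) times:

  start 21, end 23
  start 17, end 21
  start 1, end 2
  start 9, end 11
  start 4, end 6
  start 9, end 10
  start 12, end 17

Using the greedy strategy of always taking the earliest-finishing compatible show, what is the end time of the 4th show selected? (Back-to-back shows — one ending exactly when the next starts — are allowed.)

By end time: (1,2), (4,6), (9,10), (9,11), (12,17), (17,21), (21,23).
Pick (1,2); next start ≥ 2 → (4,6); next start ≥ 6 → (9,10); next start ≥ 10 → (12,17); next start ≥ 17 → (17,21); next start ≥ 21 → (21,23).
Selected: (1,2) (4,6) (9,10) (12,17) (17,21) (21,23)

17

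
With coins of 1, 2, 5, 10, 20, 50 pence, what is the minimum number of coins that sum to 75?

Use the largest denomination that fits, subtract, and repeat.
75 − 1×50→25 − 1×20→5 − 1×5→0
Total coins = 1 + 1 + 1 = 3

3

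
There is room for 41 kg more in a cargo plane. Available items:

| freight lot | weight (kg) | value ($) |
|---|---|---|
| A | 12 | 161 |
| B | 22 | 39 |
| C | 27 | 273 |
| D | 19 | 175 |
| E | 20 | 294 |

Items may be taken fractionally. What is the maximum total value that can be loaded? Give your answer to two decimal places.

Order: E (294/20=14.70) > A (161/12=13.42) > C (273/27=10.11) > D (175/19=9.21) > B (39/22=1.77)
Fill: take E (20 @ 294) → take A (12 @ 161) → take 9/27 of C → 91.00; 41/41 used.
Total value = 546.00

546.00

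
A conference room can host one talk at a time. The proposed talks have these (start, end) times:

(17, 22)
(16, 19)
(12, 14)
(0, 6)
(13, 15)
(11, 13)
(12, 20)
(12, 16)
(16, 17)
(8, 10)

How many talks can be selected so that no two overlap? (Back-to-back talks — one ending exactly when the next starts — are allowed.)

Greedy by earliest finish: after sorting by end time, pick each interval compatible with the last pick.
By end time: (0,6), (8,10), (11,13), (12,14), (13,15), (12,16), (16,17), (16,19), (12,20), (17,22).
Pick (0,6); next start ≥ 6 → (8,10); next start ≥ 10 → (11,13); next start ≥ 13 → (13,15); next start ≥ 15 → (16,17); next start ≥ 17 → (17,22).
Selected 6 talks.

6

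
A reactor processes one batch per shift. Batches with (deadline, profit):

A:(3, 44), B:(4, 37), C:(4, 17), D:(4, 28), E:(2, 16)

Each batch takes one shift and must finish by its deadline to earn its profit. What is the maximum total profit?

126

Sort by profit descending; place each in the latest free slot ≤ its deadline.
Profit order: A=44 B=37 D=28 C=17 E=16
Assign: A→slot 3, B→slot 4, D→slot 2, C→slot 1, E skipped.
Slots: [1:C] [2:D] [3:A] [4:B]
Profit = 17 + 28 + 44 + 37 = 126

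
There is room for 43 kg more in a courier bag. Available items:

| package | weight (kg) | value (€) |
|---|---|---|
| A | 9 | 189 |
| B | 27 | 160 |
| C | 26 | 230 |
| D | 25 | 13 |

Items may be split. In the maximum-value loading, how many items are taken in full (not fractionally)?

2

Sort by value per unit weight and fill in that order.
Ratios (sorted): A 21.00, C 8.85, B 5.93, D 0.52
take A (9 @ 189); take C (26 @ 230); take 8/27 of B → 47.41. Capacity used 43/43.
2 item(s) taken whole; one partial (take 8/27 of B).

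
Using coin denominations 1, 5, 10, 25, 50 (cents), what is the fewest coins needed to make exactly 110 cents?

110 = 2×50 + 1×10
Total coins = 2 + 1 = 3

3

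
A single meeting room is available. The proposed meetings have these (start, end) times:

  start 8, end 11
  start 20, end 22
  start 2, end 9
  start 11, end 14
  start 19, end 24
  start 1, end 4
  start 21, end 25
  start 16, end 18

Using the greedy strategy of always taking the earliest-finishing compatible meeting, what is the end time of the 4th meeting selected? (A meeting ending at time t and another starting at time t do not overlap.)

18

Sort by end time and greedily take each interval whose start is ≥ the last chosen end.
By end time: (1,4), (2,9), (8,11), (11,14), (16,18), (20,22), (19,24), (21,25).
Pick (1,4); next start ≥ 4 → (8,11); next start ≥ 11 → (11,14); next start ≥ 14 → (16,18); next start ≥ 18 → (20,22).
Selected: (1,4) (8,11) (11,14) (16,18) (20,22)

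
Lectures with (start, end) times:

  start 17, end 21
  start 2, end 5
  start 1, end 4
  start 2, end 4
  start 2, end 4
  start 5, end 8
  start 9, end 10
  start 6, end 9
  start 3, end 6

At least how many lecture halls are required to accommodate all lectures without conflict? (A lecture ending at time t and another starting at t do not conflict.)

5

starts: [1, 2, 2, 2, 3, 5, 6, 9, 17]
ends:   [4, 4, 4, 5, 6, 8, 9, 10, 21]
s1→1 s2→2 s2→3 s2→4 s3→5  — peak 5.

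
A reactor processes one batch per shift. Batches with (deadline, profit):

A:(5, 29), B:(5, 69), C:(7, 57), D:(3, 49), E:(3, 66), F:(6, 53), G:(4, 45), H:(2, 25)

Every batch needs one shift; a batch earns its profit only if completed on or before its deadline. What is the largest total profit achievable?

Profit order: B=69 E=66 C=57 F=53 D=49 G=45 A=29 H=25
Assign: B→slot 5, E→slot 3, C→slot 7, F→slot 6, D→slot 2, G→slot 4, A→slot 1, H skipped.
Slots: [1:A] [2:D] [3:E] [4:G] [5:B] [6:F] [7:C]
Profit = 29 + 49 + 66 + 45 + 69 + 53 + 57 = 368

368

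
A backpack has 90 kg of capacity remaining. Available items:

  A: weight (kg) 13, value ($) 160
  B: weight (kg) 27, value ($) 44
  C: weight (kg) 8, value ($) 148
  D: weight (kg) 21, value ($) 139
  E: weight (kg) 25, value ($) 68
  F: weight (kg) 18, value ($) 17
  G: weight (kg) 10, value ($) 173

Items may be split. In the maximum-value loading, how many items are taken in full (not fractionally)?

5

Greedy by value/weight ratio, highest first.
Order: C (148/8=18.50) > G (173/10=17.30) > A (160/13=12.31) > D (139/21=6.62) > E (68/25=2.72) > B (44/27=1.63) > F (17/18=0.94)
Fill: take C (8 @ 148) → take G (10 @ 173) → take A (13 @ 160) → take D (21 @ 139) → take E (25 @ 68) → take 13/27 of B → 21.19; 90/90 used.
5 item(s) taken whole; one partial (take 13/27 of B).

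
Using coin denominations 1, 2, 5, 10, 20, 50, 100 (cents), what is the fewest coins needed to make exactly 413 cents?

7

Use the largest denomination that fits, subtract, and repeat.
413 − 4×100→13 − 1×10→3 − 1×2→1 − 1×1→0
Total coins = 4 + 1 + 1 + 1 = 7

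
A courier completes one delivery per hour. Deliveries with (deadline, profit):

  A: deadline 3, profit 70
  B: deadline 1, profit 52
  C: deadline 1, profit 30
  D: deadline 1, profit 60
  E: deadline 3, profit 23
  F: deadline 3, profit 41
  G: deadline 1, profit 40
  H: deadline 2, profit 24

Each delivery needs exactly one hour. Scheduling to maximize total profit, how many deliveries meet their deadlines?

3

By profit: A(d3,70), D(d1,60), B(d1,52), F(d3,41), G(d1,40), C(d1,30), H(d2,24), E(d3,23)
A→slot 3; D→slot 1; B skipped; F→slot 2; G skipped; C skipped; H skipped; E skipped.
3 of 8 scheduled.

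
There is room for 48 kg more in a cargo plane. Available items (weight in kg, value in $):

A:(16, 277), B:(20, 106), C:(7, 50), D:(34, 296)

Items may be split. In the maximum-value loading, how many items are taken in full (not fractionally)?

Greedy by value/weight ratio, highest first.
Order: A (277/16=17.31) > D (296/34=8.71) > C (50/7=7.14) > B (106/20=5.30)
Fill: take A (16 @ 277) → take 32/34 of D → 278.59; 48/48 used.
1 item(s) taken whole; one partial (take 32/34 of D).

1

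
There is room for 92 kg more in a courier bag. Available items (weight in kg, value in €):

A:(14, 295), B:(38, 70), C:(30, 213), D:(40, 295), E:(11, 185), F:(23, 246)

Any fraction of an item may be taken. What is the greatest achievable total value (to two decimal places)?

1049.40

Order: A (295/14=21.07) > E (185/11=16.82) > F (246/23=10.70) > D (295/40=7.38) > C (213/30=7.10) > B (70/38=1.84)
Fill: take A (14 @ 295) → take E (11 @ 185) → take F (23 @ 246) → take D (40 @ 295) → take 4/30 of C → 28.40; 92/92 used.
Total value = 1049.40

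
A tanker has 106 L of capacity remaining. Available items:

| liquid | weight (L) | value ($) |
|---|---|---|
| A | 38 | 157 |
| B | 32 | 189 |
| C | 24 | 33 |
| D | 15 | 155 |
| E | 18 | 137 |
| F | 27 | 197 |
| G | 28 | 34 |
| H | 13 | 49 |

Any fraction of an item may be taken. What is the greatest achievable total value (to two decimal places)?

Greedy by value/weight ratio, highest first.
Ratios (sorted): D 10.33, E 7.61, F 7.30, B 5.91, A 4.13, H 3.77, C 1.38, G 1.21
take D (15 @ 155); take E (18 @ 137); take F (27 @ 197); take B (32 @ 189); take 14/38 of A → 57.84. Capacity used 106/106.
Total value = 735.84

735.84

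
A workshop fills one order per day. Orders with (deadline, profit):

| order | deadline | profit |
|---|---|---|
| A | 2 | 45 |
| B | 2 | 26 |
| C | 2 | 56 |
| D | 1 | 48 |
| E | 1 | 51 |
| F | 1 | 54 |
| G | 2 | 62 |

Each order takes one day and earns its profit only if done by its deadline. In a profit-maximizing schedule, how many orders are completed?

2

Sort by profit descending; place each in the latest free slot ≤ its deadline.
Profit order: G=62 C=56 F=54 E=51 D=48 A=45 B=26
Assign: G→slot 2, C→slot 1, F skipped, E skipped, D skipped, A skipped, B skipped.
Slots: [1:C] [2:G]
2 of 7 scheduled.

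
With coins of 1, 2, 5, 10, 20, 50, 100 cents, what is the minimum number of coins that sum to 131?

4

Greedy: take as many of the largest coin as possible, then repeat with the remainder.
131 − 1×100→31 − 1×20→11 − 1×10→1 − 1×1→0
Total coins = 1 + 1 + 1 + 1 = 4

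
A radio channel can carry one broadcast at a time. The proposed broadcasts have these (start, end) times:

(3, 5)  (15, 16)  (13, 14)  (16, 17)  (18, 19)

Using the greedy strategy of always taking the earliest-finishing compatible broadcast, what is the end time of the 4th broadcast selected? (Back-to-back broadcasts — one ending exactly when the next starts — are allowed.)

17

Greedy by earliest finish: after sorting by end time, pick each interval compatible with the last pick.
Sorted by end: (3,5)  (13,14)  (15,16)  (16,17)  (18,19)
take (3,5); take (13,14); take (15,16); take (16,17); take (18,19).
Selected: (3,5) (13,14) (15,16) (16,17) (18,19)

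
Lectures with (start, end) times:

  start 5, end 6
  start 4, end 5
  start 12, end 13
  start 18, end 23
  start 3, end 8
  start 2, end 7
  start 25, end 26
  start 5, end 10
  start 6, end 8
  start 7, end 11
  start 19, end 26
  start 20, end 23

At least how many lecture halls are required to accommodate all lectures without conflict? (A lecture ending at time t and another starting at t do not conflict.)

The answer is the maximum number of intervals overlapping at any instant.
Events (time:±→running): 2:+→1 3:+→2 4:+→3 5:-→2 5:+→3 5:+→4 … peak 4.

4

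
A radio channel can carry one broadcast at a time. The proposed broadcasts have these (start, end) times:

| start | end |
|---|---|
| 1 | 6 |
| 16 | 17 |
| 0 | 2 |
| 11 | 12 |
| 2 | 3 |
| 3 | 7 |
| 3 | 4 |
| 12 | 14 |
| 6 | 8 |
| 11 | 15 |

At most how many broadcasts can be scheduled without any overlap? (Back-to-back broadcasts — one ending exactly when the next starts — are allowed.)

By end time: (0,2), (2,3), (3,4), (1,6), (3,7), (6,8), (11,12), (12,14), (11,15), (16,17).
Pick (0,2); next start ≥ 2 → (2,3); next start ≥ 3 → (3,4); next start ≥ 4 → (6,8); next start ≥ 8 → (11,12); next start ≥ 12 → (12,14); next start ≥ 14 → (16,17).
Selected 7 broadcasts.

7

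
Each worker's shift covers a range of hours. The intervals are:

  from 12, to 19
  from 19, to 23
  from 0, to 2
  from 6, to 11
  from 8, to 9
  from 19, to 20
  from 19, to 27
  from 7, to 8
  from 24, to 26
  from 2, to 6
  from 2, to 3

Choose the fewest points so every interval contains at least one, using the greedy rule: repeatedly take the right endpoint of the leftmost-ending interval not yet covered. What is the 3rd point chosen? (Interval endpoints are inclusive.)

19

Sorted: [0,2] [2,3] [2,6] [7,8] [8,9] [6,11] [12,19] [19,20] [19,23] [24,26] [19,27]
{[0,2],[2,3],[2,6]} hit by 2; {[7,8],[8,9],[6,11]} hit by 8; {[12,19],[19,20],[19,23]} hit by 19; {[24,26],[19,27]} hit by 26.
Points: 2, 8, 19, 26 (4 total).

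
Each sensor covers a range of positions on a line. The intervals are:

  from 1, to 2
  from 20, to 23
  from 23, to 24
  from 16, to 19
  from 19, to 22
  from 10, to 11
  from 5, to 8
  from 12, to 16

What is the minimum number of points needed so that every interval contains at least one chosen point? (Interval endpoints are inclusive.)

By right end: [1,2]  [5,8]  [10,11]  [12,16]  [16,19]  [19,22]  [20,23]  [23,24]
[1,2] uncovered → point at 2; [5,8] uncovered → point at 8; [10,11] uncovered → point at 11; [12,16] uncovered → point at 16; [19,22] uncovered → point at 22; [23,24] uncovered → point at 24.
Points: 2, 8, 11, 16, 22, 24 (6 total).

6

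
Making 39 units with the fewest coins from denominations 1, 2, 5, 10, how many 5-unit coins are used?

1

39 − 3×10→9 − 1×5→4 − 2×2→0
Count of 5: 1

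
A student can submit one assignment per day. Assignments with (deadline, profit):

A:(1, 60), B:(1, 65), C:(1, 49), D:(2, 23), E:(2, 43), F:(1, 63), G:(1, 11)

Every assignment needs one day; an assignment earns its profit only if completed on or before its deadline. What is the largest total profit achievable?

Take jobs in profit order; each goes to the latest open slot no later than its deadline.
Profit order: B=65 F=63 A=60 C=49 E=43 D=23 G=11
Assign: B→slot 1, F skipped, A skipped, C skipped, E→slot 2, D skipped, G skipped.
Slots: [1:B] [2:E]
Profit = 65 + 43 = 108

108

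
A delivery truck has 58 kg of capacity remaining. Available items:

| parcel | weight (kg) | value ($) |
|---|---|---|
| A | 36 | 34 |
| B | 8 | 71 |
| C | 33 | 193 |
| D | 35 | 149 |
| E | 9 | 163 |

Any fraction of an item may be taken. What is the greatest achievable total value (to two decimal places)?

Order: E (163/9=18.11) > B (71/8=8.88) > C (193/33=5.85) > D (149/35=4.26) > A (34/36=0.94)
Fill: take E (9 @ 163) → take B (8 @ 71) → take C (33 @ 193) → take 8/35 of D → 34.06; 58/58 used.
Total value = 461.06

461.06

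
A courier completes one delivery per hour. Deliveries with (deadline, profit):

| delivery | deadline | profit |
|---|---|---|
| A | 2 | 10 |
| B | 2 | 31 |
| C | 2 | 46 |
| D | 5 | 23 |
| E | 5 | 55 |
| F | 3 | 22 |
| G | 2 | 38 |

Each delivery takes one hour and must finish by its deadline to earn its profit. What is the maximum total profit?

Sort by profit descending; place each in the latest free slot ≤ its deadline.
By profit: E(d5,55), C(d2,46), G(d2,38), B(d2,31), D(d5,23), F(d3,22), A(d2,10)
E→slot 5; C→slot 2; G→slot 1; B skipped; D→slot 4; F→slot 3; A skipped.
Profit = 38 + 46 + 22 + 23 + 55 = 184

184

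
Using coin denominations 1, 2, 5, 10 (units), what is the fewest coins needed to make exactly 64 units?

8

64 − 6×10→4 − 2×2→0
Total coins = 6 + 2 = 8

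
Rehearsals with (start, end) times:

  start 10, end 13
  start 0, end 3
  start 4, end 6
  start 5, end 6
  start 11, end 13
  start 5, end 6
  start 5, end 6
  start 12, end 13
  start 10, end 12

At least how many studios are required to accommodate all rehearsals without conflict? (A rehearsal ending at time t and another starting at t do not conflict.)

starts: [0, 4, 5, 5, 5, 10, 10, 11, 12]
ends:   [3, 6, 6, 6, 6, 12, 13, 13, 13]
s0→1 e3→0 s4→1 s5→2 s5→3 s5→4  — peak 4.

4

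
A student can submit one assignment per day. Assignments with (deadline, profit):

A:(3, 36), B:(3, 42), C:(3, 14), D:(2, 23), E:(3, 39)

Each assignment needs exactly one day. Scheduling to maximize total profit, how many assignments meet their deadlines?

Profit order: B=42 E=39 A=36 D=23 C=14
Assign: B→slot 3, E→slot 2, A→slot 1, D skipped, C skipped.
Slots: [1:A] [2:E] [3:B]
3 of 5 scheduled.

3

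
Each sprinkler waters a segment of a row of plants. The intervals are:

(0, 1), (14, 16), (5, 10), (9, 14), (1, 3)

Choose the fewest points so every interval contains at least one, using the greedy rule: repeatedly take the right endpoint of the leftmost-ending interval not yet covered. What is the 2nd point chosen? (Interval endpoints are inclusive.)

Process intervals by earliest right end; each time one isn't hit yet, stab at its right endpoint.
Sorted: [0,1] [1,3] [5,10] [9,14] [14,16]
{[0,1],[1,3]} hit by 1; {[5,10],[9,14]} hit by 10; {[14,16]} hit by 16.
Points: 1, 10, 16 (3 total).

10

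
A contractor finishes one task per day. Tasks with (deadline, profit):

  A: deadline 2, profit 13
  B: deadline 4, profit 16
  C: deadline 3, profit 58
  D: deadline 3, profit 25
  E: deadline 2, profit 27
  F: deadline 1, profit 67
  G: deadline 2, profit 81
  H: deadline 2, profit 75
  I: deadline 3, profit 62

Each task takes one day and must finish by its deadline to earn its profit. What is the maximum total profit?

234

Take jobs in profit order; each goes to the latest open slot no later than its deadline.
By profit: G(d2,81), H(d2,75), F(d1,67), I(d3,62), C(d3,58), E(d2,27), D(d3,25), B(d4,16), A(d2,13)
G→slot 2; H→slot 1; F skipped; I→slot 3; C skipped; E skipped; D skipped; B→slot 4; A skipped.
Profit = 75 + 81 + 62 + 16 = 234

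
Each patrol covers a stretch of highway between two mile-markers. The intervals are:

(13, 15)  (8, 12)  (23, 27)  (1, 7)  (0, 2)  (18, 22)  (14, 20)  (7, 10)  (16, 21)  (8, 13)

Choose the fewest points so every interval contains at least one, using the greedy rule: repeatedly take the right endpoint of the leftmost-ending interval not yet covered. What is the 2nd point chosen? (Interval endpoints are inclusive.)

By right end: [0,2]  [1,7]  [7,10]  [8,12]  [8,13]  [13,15]  [14,20]  [16,21]  [18,22]  [23,27]
[0,2] uncovered → point at 2; [7,10] uncovered → point at 10; [13,15] uncovered → point at 15; [16,21] uncovered → point at 21; [23,27] uncovered → point at 27.
Points: 2, 10, 15, 21, 27 (5 total).

10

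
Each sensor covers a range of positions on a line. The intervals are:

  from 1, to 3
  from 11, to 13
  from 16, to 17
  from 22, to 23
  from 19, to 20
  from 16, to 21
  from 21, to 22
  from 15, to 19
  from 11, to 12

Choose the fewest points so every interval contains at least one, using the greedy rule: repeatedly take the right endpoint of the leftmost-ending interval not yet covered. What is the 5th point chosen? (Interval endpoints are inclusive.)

Sorted: [1,3] [11,12] [11,13] [16,17] [15,19] [19,20] [16,21] [21,22] [22,23]
{[1,3]} hit by 3; {[11,12],[11,13]} hit by 12; {[16,17],[15,19]} hit by 17; {[19,20],[16,21]} hit by 20; {[21,22],[22,23]} hit by 22.
Points: 3, 12, 17, 20, 22 (5 total).

22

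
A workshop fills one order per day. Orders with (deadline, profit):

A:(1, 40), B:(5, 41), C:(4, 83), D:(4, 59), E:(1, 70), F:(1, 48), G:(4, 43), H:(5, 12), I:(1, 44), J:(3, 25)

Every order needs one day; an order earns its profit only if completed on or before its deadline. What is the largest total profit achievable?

By profit: C(d4,83), E(d1,70), D(d4,59), F(d1,48), I(d1,44), G(d4,43), B(d5,41), A(d1,40), J(d3,25), H(d5,12)
C→slot 4; E→slot 1; D→slot 3; F skipped; I skipped; G→slot 2; B→slot 5; A skipped; J skipped; H skipped.
Profit = 70 + 43 + 59 + 83 + 41 = 296

296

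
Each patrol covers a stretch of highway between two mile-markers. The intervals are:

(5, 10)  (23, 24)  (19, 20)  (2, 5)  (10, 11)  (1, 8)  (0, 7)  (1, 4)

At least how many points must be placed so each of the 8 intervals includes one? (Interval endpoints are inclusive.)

Sort by right endpoint; whenever an interval is uncovered, place a point at its right end.
By right end: [1,4]  [2,5]  [0,7]  [1,8]  [5,10]  [10,11]  [19,20]  [23,24]
[1,4] uncovered → point at 4; [5,10] uncovered → point at 10; [19,20] uncovered → point at 20; [23,24] uncovered → point at 24.
Points: 4, 10, 20, 24 (4 total).

4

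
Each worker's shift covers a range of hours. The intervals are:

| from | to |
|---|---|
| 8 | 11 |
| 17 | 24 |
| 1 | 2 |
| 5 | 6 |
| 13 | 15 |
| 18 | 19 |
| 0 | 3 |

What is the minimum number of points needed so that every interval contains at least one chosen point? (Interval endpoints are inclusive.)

Process intervals by earliest right end; each time one isn't hit yet, stab at its right endpoint.
By right end: [1,2]  [0,3]  [5,6]  [8,11]  [13,15]  [18,19]  [17,24]
[1,2] uncovered → point at 2; [5,6] uncovered → point at 6; [8,11] uncovered → point at 11; [13,15] uncovered → point at 15; [18,19] uncovered → point at 19.
Points: 2, 6, 11, 15, 19 (5 total).

5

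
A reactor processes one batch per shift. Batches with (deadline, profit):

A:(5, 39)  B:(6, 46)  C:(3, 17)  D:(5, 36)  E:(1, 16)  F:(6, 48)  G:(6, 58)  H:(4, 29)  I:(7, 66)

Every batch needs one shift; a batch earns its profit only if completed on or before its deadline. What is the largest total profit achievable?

322

Profit order: I=66 G=58 F=48 B=46 A=39 D=36 H=29 C=17 E=16
Assign: I→slot 7, G→slot 6, F→slot 5, B→slot 4, A→slot 3, D→slot 2, H→slot 1, C skipped, E skipped.
Slots: [1:H] [2:D] [3:A] [4:B] [5:F] [6:G] [7:I]
Profit = 29 + 36 + 39 + 46 + 48 + 58 + 66 = 322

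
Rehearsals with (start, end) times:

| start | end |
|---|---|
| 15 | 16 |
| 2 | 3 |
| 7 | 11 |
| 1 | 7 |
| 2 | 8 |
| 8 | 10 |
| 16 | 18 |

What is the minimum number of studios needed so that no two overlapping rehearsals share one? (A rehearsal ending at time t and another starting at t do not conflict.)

3

The answer is the maximum number of intervals overlapping at any instant.
Events (time:±→running): 1:+→1 2:+→2 2:+→3 … peak 3.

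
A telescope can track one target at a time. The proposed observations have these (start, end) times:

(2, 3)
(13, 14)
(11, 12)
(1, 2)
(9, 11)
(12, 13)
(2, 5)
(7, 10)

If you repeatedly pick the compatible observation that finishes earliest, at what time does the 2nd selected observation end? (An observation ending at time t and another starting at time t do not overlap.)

3

By end time: (1,2), (2,3), (2,5), (7,10), (9,11), (11,12), (12,13), (13,14).
Pick (1,2); next start ≥ 2 → (2,3); next start ≥ 3 → (7,10); next start ≥ 10 → (11,12); next start ≥ 12 → (12,13); next start ≥ 13 → (13,14).
Selected: (1,2) (2,3) (7,10) (11,12) (12,13) (13,14)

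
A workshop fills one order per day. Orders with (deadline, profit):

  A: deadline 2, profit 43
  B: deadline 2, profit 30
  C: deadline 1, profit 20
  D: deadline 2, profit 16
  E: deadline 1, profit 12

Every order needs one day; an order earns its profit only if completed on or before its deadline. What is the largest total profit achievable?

Take jobs in profit order; each goes to the latest open slot no later than its deadline.
By profit: A(d2,43), B(d2,30), C(d1,20), D(d2,16), E(d1,12)
A→slot 2; B→slot 1; C skipped; D skipped; E skipped.
Profit = 30 + 43 = 73

73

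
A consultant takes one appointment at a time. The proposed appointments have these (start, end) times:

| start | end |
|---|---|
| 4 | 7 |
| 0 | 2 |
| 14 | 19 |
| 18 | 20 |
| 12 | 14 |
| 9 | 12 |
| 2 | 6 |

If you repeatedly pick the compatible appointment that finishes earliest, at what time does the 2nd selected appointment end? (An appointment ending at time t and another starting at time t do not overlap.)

By end time: (0,2), (2,6), (4,7), (9,12), (12,14), (14,19), (18,20).
Pick (0,2); next start ≥ 2 → (2,6); next start ≥ 6 → (9,12); next start ≥ 12 → (12,14); next start ≥ 14 → (14,19).
Selected: (0,2) (2,6) (9,12) (12,14) (14,19)

6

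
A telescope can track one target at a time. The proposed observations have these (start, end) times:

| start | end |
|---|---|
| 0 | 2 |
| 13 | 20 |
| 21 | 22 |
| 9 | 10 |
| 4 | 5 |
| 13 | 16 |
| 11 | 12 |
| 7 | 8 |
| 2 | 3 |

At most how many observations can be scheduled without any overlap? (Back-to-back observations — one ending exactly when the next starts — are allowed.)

Order by finish time; keep every interval that doesn't clash with the previous kept one.
By end time: (0,2), (2,3), (4,5), (7,8), (9,10), (11,12), (13,16), (13,20), (21,22).
Pick (0,2); next start ≥ 2 → (2,3); next start ≥ 3 → (4,5); next start ≥ 5 → (7,8); next start ≥ 8 → (9,10); next start ≥ 10 → (11,12); next start ≥ 12 → (13,16); next start ≥ 16 → (21,22).
Selected 8 observations.

8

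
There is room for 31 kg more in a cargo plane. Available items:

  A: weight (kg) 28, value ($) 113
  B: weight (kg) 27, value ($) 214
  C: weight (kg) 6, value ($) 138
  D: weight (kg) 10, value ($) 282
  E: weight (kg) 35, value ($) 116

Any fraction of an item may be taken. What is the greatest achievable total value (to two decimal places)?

538.89

Ratios (sorted): D 28.20, C 23.00, B 7.93, A 4.04, E 3.31
take D (10 @ 282); take C (6 @ 138); take 15/27 of B → 118.89. Capacity used 31/31.
Total value = 538.89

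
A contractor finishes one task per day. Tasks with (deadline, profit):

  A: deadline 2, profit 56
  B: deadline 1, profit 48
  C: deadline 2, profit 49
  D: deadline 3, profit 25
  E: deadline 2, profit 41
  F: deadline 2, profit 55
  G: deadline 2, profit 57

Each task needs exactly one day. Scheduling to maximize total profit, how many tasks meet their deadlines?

Profit order: G=57 A=56 F=55 C=49 B=48 E=41 D=25
Assign: G→slot 2, A→slot 1, F skipped, C skipped, B skipped, E skipped, D→slot 3.
Slots: [1:A] [2:G] [3:D]
3 of 7 scheduled.

3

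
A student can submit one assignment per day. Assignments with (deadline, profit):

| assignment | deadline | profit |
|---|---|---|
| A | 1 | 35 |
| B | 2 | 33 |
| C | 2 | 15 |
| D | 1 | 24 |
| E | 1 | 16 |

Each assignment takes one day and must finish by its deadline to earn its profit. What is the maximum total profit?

Sort by profit descending; place each in the latest free slot ≤ its deadline.
Profit order: A=35 B=33 D=24 E=16 C=15
Assign: A→slot 1, B→slot 2, D skipped, E skipped, C skipped.
Slots: [1:A] [2:B]
Profit = 35 + 33 = 68

68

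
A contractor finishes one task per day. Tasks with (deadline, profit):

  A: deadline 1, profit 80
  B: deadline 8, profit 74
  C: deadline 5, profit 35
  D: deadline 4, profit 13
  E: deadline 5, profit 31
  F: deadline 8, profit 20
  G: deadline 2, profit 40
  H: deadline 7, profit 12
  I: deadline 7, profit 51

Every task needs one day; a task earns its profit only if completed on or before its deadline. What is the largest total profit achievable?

344

Sort by profit descending; place each in the latest free slot ≤ its deadline.
Profit order: A=80 B=74 I=51 G=40 C=35 E=31 F=20 D=13 H=12
Assign: A→slot 1, B→slot 8, I→slot 7, G→slot 2, C→slot 5, E→slot 4, F→slot 6, D→slot 3, H skipped.
Slots: [1:A] [2:G] [3:D] [4:E] [5:C] [6:F] [7:I] [8:B]
Profit = 80 + 40 + 13 + 31 + 35 + 20 + 51 + 74 = 344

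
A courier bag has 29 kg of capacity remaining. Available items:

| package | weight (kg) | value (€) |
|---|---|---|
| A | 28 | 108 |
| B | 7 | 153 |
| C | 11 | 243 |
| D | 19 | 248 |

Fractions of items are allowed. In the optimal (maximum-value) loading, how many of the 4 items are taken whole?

Sort by value per unit weight and fill in that order.
Order: C (243/11=22.09) > B (153/7=21.86) > D (248/19=13.05) > A (108/28=3.86)
Fill: take C (11 @ 243) → take B (7 @ 153) → take 11/19 of D → 143.58; 29/29 used.
2 item(s) taken whole; one partial (take 11/19 of D).

2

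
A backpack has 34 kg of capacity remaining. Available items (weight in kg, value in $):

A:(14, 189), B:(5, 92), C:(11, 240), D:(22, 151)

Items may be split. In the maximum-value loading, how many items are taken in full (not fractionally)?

3

Ratios (sorted): C 21.82, B 18.40, A 13.50, D 6.86
take C (11 @ 240); take B (5 @ 92); take A (14 @ 189); take 4/22 of D → 27.45. Capacity used 34/34.
3 item(s) taken whole; one partial (take 4/22 of D).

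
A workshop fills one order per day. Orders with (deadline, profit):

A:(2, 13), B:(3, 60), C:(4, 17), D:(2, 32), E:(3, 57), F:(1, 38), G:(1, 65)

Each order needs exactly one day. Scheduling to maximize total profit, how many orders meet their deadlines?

4

Sort by profit descending; place each in the latest free slot ≤ its deadline.
By profit: G(d1,65), B(d3,60), E(d3,57), F(d1,38), D(d2,32), C(d4,17), A(d2,13)
G→slot 1; B→slot 3; E→slot 2; F skipped; D skipped; C→slot 4; A skipped.
4 of 7 scheduled.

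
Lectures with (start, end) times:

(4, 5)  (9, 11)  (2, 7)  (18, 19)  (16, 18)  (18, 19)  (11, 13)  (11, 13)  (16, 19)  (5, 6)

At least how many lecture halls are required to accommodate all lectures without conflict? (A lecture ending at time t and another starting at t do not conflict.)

3

The answer is the maximum number of intervals overlapping at any instant.
starts: [2, 4, 5, 9, 11, 11, 16, 16, 18, 18]
ends:   [5, 6, 7, 11, 13, 13, 18, 19, 19, 19]
s2→1 s4→2 e5→1 s5→2 e6→1 e7→0 s9→1 e11→0 s11→1 s11→2 e13→1 e13→0 s16→1 s16→2 e18→1 s18→2 s18→3  — peak 3.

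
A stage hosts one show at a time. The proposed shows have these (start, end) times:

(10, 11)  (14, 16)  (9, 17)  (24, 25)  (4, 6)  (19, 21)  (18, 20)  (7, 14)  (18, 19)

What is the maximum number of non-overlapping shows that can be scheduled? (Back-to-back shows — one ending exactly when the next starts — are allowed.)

6

Greedy by earliest finish: after sorting by end time, pick each interval compatible with the last pick.
Sorted by end: (4,6)  (10,11)  (7,14)  (14,16)  (9,17)  (18,19)  (18,20)  (19,21)  (24,25)
take (4,6); take (10,11); take (14,16); take (18,19); take (19,21); take (24,25).
Selected 6 shows.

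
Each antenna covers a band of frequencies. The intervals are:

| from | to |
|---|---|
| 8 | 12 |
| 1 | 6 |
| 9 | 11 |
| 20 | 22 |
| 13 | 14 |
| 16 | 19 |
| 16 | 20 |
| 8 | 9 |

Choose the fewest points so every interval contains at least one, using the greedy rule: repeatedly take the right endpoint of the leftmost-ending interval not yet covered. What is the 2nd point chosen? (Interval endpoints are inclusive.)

Sorted: [1,6] [8,9] [9,11] [8,12] [13,14] [16,19] [16,20] [20,22]
{[1,6]} hit by 6; {[8,9],[9,11],[8,12]} hit by 9; {[13,14]} hit by 14; {[16,19],[16,20]} hit by 19; {[20,22]} hit by 22.
Points: 6, 9, 14, 19, 22 (5 total).

9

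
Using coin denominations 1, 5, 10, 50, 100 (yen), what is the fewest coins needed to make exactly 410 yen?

5

Use the largest denomination that fits, subtract, and repeat.
410 = 4×100 + 1×10
Total coins = 4 + 1 = 5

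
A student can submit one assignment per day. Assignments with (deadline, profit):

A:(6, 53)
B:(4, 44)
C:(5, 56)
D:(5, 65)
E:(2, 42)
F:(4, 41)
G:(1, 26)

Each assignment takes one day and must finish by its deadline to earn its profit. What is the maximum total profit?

Sort by profit descending; place each in the latest free slot ≤ its deadline.
By profit: D(d5,65), C(d5,56), A(d6,53), B(d4,44), E(d2,42), F(d4,41), G(d1,26)
D→slot 5; C→slot 4; A→slot 6; B→slot 3; E→slot 2; F→slot 1; G skipped.
Profit = 41 + 42 + 44 + 56 + 65 + 53 = 301

301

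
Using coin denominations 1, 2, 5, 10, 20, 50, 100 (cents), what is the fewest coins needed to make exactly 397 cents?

Greedy: take as many of the largest coin as possible, then repeat with the remainder.
397 = 3×100 + 1×50 + 2×20 + 1×5 + 1×2
Total coins = 3 + 1 + 2 + 1 + 1 = 8

8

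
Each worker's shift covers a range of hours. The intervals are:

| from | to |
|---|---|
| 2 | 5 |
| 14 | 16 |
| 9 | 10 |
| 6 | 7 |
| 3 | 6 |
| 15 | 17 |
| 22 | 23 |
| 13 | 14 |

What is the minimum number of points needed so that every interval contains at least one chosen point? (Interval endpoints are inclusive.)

By right end: [2,5]  [3,6]  [6,7]  [9,10]  [13,14]  [14,16]  [15,17]  [22,23]
[2,5] uncovered → point at 5; [6,7] uncovered → point at 7; [9,10] uncovered → point at 10; [13,14] uncovered → point at 14; [15,17] uncovered → point at 17; [22,23] uncovered → point at 23.
Points: 5, 7, 10, 14, 17, 23 (6 total).

6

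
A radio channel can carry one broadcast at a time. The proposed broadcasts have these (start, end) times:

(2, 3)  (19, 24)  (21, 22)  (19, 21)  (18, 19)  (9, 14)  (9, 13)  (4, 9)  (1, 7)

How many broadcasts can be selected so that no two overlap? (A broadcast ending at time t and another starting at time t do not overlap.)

6

By end time: (2,3), (1,7), (4,9), (9,13), (9,14), (18,19), (19,21), (21,22), (19,24).
Pick (2,3); next start ≥ 3 → (4,9); next start ≥ 9 → (9,13); next start ≥ 13 → (18,19); next start ≥ 19 → (19,21); next start ≥ 21 → (21,22).
Selected 6 broadcasts.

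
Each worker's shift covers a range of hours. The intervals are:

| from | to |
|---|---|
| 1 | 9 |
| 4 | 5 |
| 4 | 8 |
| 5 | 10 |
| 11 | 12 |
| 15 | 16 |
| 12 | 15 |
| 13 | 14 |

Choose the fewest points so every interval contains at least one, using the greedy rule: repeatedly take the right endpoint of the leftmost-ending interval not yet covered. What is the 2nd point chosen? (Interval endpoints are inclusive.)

Sort by right endpoint; whenever an interval is uncovered, place a point at its right end.
By right end: [4,5]  [4,8]  [1,9]  [5,10]  [11,12]  [13,14]  [12,15]  [15,16]
[4,5] uncovered → point at 5; [11,12] uncovered → point at 12; [13,14] uncovered → point at 14; [15,16] uncovered → point at 16.
Points: 5, 12, 14, 16 (4 total).

12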